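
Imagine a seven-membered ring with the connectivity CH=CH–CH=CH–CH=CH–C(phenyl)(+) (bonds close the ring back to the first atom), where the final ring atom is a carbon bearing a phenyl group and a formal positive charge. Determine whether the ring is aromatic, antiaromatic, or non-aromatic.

Aromatic

Check conjugation: every atom in a ring double bond is sp² and brings one electron to the p orbital; the carbocation has an empty p orbital — every position has a p orbital, so the cyclic π system is continuous.
Adding the contributions, 3 × 2 = 6 from the double-bond units + 0 from the C(phenyl)(+) atom = 6.
6 = 4(1) + 2, which satisfies Hückel's 4n+2 rule.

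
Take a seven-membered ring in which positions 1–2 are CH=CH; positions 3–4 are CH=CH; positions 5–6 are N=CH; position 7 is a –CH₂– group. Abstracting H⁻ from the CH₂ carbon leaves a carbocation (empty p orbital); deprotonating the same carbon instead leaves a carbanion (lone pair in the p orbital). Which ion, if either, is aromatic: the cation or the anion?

Once that carbon is sp², every ring atom has a p orbital and both ions are fully conjugated.
Cation: 3 × 2 + 0 = 6 π electrons → 4(1)+2, aromatic.
Anion: 3 × 2 + 2 = 8 π electrons → 4(2), antiaromatic.

The cation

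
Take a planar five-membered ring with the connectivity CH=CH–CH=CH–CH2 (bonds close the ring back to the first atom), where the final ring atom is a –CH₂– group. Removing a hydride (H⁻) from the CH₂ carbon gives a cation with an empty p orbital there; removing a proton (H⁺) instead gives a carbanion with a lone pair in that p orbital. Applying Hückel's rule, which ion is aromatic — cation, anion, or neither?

The anion

Both ions have a continuous loop of p orbitals — each ring atom is sp².
Cation: 2 × 2 + 0 = 4 π electrons → 4(1), antiaromatic.
Anion: 2 × 2 + 2 = 6 π electrons → 4(1)+2, aromatic.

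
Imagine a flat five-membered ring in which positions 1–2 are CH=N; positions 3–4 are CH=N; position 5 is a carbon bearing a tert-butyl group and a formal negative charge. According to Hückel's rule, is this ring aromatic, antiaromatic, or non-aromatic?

Aromatic

Every ring atom contributes a p orbital perpendicular to the ring (each doubly-bonded ring atom is sp² with one p-orbital electron; the doubly-bonded nitrogens are pyridine-type — their lone pairs lie in the ring plane, leaving one electron in the p orbital; the carbanion's lone pair occupies the p orbital), so the π system is cyclic and fully conjugated.
Adding the contributions, 2 × 2 = 4 from the double-bond units + 2 from the C(tert-butyl)(-) atom = 6.
Since 6 = 4·1 + 2, the ring meets the 4n+2 criterion.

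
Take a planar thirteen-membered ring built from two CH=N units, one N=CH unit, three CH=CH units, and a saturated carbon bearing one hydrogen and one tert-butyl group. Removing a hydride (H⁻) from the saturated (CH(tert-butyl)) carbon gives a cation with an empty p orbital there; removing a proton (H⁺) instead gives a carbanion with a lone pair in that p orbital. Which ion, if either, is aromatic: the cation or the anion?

The anion

In both ions every ring atom is sp² and contributes a p orbital, so both rings are fully conjugated.
Cation: 6 × 2 + 0 = 12 π electrons → 4(3), antiaromatic.
Anion: 6 × 2 + 2 = 14 π electrons → 4(3)+2, aromatic.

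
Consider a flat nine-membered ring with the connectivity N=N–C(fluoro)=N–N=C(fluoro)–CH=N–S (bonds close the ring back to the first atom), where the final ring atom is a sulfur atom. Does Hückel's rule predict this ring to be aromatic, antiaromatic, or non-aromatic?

Check conjugation: every atom in a ring double bond is sp² and brings one electron to the p orbital; each =N– nitrogen is pyridine-type (lone pair in the sp² plane, one electron in the p orbital); the sulfur donates one lone pair from its p orbital — every position has a p orbital, so the cyclic π system is continuous.
Adding the contributions, 4 × 2 = 8 from the double-bond units + 2 from the S atom = 10.
10 = 4(2) + 2, which satisfies Hückel's 4n+2 rule.

Aromatic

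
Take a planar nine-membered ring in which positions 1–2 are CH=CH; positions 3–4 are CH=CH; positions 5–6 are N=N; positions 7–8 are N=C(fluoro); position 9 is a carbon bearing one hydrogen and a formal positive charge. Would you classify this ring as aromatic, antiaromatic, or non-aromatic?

Antiaromatic

The p orbitals form a continuous loop: the double-bond atoms are sp², each contributing one p electron; the doubly-bonded nitrogens are pyridine-type — their lone pairs lie in the ring plane, leaving one electron in the p orbital; the carbocation has an empty p orbital. The ring is fully conjugated.
Adding the contributions, 4 × 2 = 8 from the double-bond units + 0 from the CH(+) atom = 8.
With 8 = 4·2 π electrons, Hückel's rule classifies the planar ring as antiaromatic.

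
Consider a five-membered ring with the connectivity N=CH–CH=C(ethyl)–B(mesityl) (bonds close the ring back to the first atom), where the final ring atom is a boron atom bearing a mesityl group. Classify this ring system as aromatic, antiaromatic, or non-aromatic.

All ring atoms are sp² and supply a p orbital to the ring (every atom in a ring double bond is sp² and brings one electron to the p orbital; each sp² =N– keeps its lone pair in-plane and puts one electron into the π system; the boron has an empty p orbital); the conjugation is uninterrupted.
Adding the contributions, 2 × 2 = 4 from the double-bond units + 0 from the B(mesityl) atom = 4.
With 4 = 4·1 π electrons, Hückel's rule classifies the planar ring as antiaromatic.

Antiaromatic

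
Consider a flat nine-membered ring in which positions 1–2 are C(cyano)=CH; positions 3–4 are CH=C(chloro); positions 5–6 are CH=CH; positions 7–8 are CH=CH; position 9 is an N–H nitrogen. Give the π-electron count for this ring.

10

Check conjugation: the double-bond atoms are sp², each contributing one p electron; the pyrrole-type nitrogen donates its lone pair from the p orbital — every position has a p orbital, so the cyclic π system is continuous.
Tallying contributions gives 4 × 2 = 8 from the double-bond units + 2 from the NH atom = 10.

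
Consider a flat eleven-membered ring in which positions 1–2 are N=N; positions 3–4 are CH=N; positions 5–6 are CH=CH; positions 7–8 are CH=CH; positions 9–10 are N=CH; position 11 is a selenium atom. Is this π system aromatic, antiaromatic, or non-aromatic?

The p orbitals form a continuous loop: every atom in a ring double bond is sp² and brings one electron to the p orbital; each sp² =N– keeps its lone pair in-plane and puts one electron into the π system; the selenium donates one lone pair from its p orbital. The ring is fully conjugated.
π-electron count: 5 × 2 = 10 from the double-bond units + 2 from the Se atom = 12.
With 12 = 4·3 π electrons, Hückel's rule classifies the planar ring as antiaromatic.

Antiaromatic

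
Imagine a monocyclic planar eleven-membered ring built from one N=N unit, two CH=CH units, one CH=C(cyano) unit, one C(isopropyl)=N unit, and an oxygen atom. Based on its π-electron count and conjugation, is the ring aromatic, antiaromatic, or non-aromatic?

The p orbitals form a continuous loop: the double-bond atoms are sp², each contributing one p electron; each =N– nitrogen is pyridine-type (lone pair in the sp² plane, one electron in the p orbital); the oxygen donates one lone pair from its p orbital. The ring is fully conjugated.
Adding the contributions, 5 × 2 = 10 from the double-bond units + 2 from the O atom = 12.
With 12 = 4·3 π electrons, Hückel's rule classifies the planar ring as antiaromatic.

Antiaromatic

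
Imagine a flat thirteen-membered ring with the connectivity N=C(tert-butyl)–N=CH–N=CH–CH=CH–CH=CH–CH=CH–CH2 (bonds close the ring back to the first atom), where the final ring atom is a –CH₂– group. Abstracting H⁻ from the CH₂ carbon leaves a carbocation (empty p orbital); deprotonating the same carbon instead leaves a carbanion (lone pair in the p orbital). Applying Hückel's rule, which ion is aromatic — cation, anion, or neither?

In both ions every ring atom is sp² and contributes a p orbital, so both rings are fully conjugated.
Cation: 6 × 2 + 0 = 12 π electrons → 4(3), antiaromatic.
Anion: 6 × 2 + 2 = 14 π electrons → 4(3)+2, aromatic.

The anion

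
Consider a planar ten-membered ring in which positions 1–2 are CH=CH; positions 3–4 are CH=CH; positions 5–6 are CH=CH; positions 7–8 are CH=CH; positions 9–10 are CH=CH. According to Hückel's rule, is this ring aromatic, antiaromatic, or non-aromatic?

All ring atoms are sp² and supply a p orbital to the ring (each doubly-bonded ring atom is sp² with one p-orbital electron); the conjugation is uninterrupted.
Tallying contributions gives 5 × 2 = 10 from the 5 double-bond units.
That gives a 4n+2 count (10, n = 2).

Aromatic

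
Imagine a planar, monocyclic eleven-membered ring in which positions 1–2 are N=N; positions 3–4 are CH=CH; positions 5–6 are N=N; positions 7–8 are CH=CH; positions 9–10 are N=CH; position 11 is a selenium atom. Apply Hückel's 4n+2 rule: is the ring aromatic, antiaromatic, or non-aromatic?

Antiaromatic

The p orbitals form a continuous loop: every atom in a ring double bond is sp² and brings one electron to the p orbital; the doubly-bonded nitrogens are pyridine-type — their lone pairs lie in the ring plane, leaving one electron in the p orbital; the selenium donates one lone pair from its p orbital. The ring is fully conjugated.
π-electron count: 5 × 2 = 10 from the double-bond units + 2 from the Se atom = 12.
With 12 = 4·3 π electrons, Hückel's rule classifies the planar ring as antiaromatic.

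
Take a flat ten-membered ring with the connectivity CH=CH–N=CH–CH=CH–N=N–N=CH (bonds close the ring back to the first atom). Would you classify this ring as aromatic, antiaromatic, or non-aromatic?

All ring atoms are sp² and supply a p orbital to the ring (every atom in a ring double bond is sp² and brings one electron to the p orbital; the doubly-bonded nitrogens are pyridine-type — their lone pairs lie in the ring plane, leaving one electron in the p orbital); the conjugation is uninterrupted.
π-electron count: 5 × 2 = 10 from the 5 double-bond units.
10 = 4(2) + 2, which satisfies Hückel's 4n+2 rule.

Aromatic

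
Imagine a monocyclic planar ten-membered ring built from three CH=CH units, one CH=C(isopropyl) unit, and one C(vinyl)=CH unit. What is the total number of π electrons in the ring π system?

Every ring atom contributes a p orbital perpendicular to the ring (every atom in a ring double bond is sp² and brings one electron to the p orbital), so the π system is cyclic and fully conjugated.
Tallying contributions gives 5 × 2 = 10 from the 5 double-bond units.

10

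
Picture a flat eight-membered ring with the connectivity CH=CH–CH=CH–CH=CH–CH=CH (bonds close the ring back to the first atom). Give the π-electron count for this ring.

8

All ring atoms are sp² and supply a p orbital to the ring (every atom in a ring double bond is sp² and brings one electron to the p orbital); the conjugation is uninterrupted.
π-electron count: 4 × 2 = 8 from the 4 double-bond units.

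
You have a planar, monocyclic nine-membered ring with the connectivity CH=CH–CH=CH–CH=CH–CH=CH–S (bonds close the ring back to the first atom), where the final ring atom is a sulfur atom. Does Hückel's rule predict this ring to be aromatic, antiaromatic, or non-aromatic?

Aromatic

All ring atoms are sp² and supply a p orbital to the ring (every atom in a ring double bond is sp² and brings one electron to the p orbital; the sulfur donates one lone pair from its p orbital); the conjugation is uninterrupted.
Adding the contributions, 4 × 2 = 8 from the double-bond units + 2 from the S atom = 10.
That gives a 4n+2 count (10, n = 2).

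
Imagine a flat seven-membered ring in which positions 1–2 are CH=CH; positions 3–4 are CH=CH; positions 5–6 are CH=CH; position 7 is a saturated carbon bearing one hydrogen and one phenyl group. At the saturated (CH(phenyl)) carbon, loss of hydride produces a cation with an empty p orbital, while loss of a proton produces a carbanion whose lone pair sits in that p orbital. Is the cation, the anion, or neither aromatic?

Once that carbon is sp², every ring atom has a p orbital and both ions are fully conjugated.
Cation: 3 × 2 + 0 = 6 π electrons → 4(1)+2, aromatic.
Anion: 3 × 2 + 2 = 8 π electrons → 4(2), antiaromatic.

The cation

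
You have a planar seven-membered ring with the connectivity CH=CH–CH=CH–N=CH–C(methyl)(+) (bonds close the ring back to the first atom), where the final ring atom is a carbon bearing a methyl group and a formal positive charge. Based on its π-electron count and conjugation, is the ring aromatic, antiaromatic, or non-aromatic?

The p orbitals form a continuous loop: every atom in a ring double bond is sp² and brings one electron to the p orbital; each sp² =N– keeps its lone pair in-plane and puts one electron into the π system; the carbocation has an empty p orbital. The ring is fully conjugated.
Counting π electrons: 3 × 2 = 6 from the double-bond units + 0 from the C(methyl)(+) atom = 6.
Since 6 = 4·1 + 2, the ring meets the 4n+2 criterion.

Aromatic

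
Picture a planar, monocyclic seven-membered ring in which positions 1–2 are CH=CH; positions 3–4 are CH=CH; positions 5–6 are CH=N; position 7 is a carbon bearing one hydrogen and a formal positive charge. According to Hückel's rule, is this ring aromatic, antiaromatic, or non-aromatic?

Aromatic

All ring atoms are sp² and supply a p orbital to the ring (the double-bond atoms are sp², each contributing one p electron; each =N– nitrogen is pyridine-type (lone pair in the sp² plane, one electron in the p orbital); the carbocation has an empty p orbital); the conjugation is uninterrupted.
Adding the contributions, 3 × 2 = 6 from the double-bond units + 0 from the CH(+) atom = 6.
6 = 4(1) + 2, which satisfies Hückel's 4n+2 rule.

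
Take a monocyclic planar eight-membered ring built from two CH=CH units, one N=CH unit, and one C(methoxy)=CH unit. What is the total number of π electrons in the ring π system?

8

All ring atoms are sp² and supply a p orbital to the ring (each doubly-bonded ring atom is sp² with one p-orbital electron; each sp² =N– keeps its lone pair in-plane and puts one electron into the π system); the conjugation is uninterrupted.
Tallying contributions gives 4 × 2 = 8 from the 4 double-bond units.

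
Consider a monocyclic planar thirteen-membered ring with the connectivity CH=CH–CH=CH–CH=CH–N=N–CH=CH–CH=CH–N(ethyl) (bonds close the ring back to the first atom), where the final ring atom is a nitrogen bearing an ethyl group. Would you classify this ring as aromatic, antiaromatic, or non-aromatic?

The p orbitals form a continuous loop: the double-bond atoms are sp², each contributing one p electron; each =N– nitrogen is pyridine-type (lone pair in the sp² plane, one electron in the p orbital); the pyrrole-type nitrogen donates its lone pair from the p orbital. The ring is fully conjugated.
Tallying contributions gives 6 × 2 = 12 from the double-bond units + 2 from the N(ethyl) atom = 14.
With 14 π electrons (n = 3), the Hückel 4n+2 condition holds.

Aromatic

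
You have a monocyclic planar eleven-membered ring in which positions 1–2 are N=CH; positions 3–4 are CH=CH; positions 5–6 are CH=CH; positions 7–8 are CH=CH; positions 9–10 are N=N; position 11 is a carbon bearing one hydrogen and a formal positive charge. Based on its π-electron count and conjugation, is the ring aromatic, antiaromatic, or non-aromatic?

Every ring atom contributes a p orbital perpendicular to the ring (each doubly-bonded ring atom is sp² with one p-orbital electron; the doubly-bonded nitrogens are pyridine-type — their lone pairs lie in the ring plane, leaving one electron in the p orbital; the carbocation has an empty p orbital), so the π system is cyclic and fully conjugated.
Counting π electrons: 5 × 2 = 10 from the double-bond units + 0 from the CH(+) atom = 10.
That gives a 4n+2 count (10, n = 2).

Aromatic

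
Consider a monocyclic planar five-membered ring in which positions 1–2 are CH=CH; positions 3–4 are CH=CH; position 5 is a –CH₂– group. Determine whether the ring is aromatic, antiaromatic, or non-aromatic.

Non-aromatic

The CH2 carbon is saturated: the tetrahedral CH₂ carbon is sp³ and has no p orbital in the ring π system. Conjugation is not continuous around the ring.
Hückel's rule only applies to fully conjugated rings, so this one is simply non-aromatic.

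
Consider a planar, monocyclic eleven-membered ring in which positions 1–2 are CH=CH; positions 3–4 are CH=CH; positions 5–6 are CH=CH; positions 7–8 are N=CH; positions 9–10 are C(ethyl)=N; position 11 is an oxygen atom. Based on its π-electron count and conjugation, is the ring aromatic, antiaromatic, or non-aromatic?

All ring atoms are sp² and supply a p orbital to the ring (the double-bond atoms are sp², each contributing one p electron; each =N– nitrogen is pyridine-type (lone pair in the sp² plane, one electron in the p orbital); the oxygen donates one lone pair from its p orbital); the conjugation is uninterrupted.
Adding the contributions, 5 × 2 = 10 from the double-bond units + 2 from the O atom = 12.
A 4n π count (12, n = 3) in a planar conjugated ring means antiaromatic.

Antiaromatic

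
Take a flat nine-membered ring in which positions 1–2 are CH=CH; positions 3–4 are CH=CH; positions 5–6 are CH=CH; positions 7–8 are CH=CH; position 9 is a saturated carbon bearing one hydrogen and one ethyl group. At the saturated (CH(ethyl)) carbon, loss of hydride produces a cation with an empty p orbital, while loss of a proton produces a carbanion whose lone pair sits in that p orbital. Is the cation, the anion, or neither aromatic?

In both ions every ring atom is sp² and contributes a p orbital, so both rings are fully conjugated.
Cation: 4 × 2 + 0 = 8 π electrons → 4(2), antiaromatic.
Anion: 4 × 2 + 2 = 10 π electrons → 4(2)+2, aromatic.

The anion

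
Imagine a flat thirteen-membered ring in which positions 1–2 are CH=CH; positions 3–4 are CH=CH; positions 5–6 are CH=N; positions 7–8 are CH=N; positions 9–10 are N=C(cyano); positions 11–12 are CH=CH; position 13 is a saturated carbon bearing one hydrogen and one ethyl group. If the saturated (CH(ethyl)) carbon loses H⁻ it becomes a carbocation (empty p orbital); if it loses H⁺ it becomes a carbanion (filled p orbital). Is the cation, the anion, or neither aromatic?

Once that carbon is sp², every ring atom has a p orbital and both ions are fully conjugated.
Cation: 6 × 2 + 0 = 12 π electrons → 4(3), antiaromatic.
Anion: 6 × 2 + 2 = 14 π electrons → 4(3)+2, aromatic.

The anion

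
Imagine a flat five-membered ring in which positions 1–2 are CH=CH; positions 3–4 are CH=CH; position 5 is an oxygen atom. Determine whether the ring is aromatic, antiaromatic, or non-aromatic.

Aromatic

The p orbitals form a continuous loop: every atom in a ring double bond is sp² and brings one electron to the p orbital; the oxygen donates one lone pair from its p orbital. The ring is fully conjugated.
π-electron count: 2 × 2 = 4 from the double-bond units + 2 from the O atom = 6.
6 = 4(1) + 2, which satisfies Hückel's 4n+2 rule.
(This ring is furan.)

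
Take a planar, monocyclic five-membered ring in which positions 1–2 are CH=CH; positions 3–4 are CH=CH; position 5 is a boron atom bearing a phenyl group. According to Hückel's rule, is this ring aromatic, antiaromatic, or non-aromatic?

Check conjugation: each doubly-bonded ring atom is sp² with one p-orbital electron; the boron has an empty p orbital — every position has a p orbital, so the cyclic π system is continuous.
Adding the contributions, 2 × 2 = 4 from the double-bond units + 0 from the B(phenyl) atom = 4.
4 is a 4n count (n = 1), so the planar conjugated ring is antiaromatic.

Antiaromatic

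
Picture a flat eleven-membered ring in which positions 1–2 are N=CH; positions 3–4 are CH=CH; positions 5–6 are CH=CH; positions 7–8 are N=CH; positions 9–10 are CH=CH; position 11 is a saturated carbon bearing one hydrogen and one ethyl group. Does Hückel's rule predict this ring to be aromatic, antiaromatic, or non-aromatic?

Non-aromatic

The CH(ethyl) carbon is saturated: that saturated carbon is sp³ and has no p orbital in the ring π system. Conjugation is not continuous around the ring.
Broken conjugation rules out both aromaticity and antiaromaticity.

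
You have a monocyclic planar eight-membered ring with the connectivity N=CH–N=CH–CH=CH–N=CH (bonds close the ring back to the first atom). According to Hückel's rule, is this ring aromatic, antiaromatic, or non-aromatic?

Antiaromatic

All ring atoms are sp² and supply a p orbital to the ring (the double-bond atoms are sp², each contributing one p electron; each =N– nitrogen is pyridine-type (lone pair in the sp² plane, one electron in the p orbital)); the conjugation is uninterrupted.
Adding the contributions, 4 × 2 = 8 from the 4 double-bond units.
8 is a 4n count (n = 2), so the planar conjugated ring is antiaromatic.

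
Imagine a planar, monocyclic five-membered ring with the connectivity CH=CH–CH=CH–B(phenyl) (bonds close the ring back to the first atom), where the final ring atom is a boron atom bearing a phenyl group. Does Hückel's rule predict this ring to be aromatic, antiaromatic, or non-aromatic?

Antiaromatic

The p orbitals form a continuous loop: each doubly-bonded ring atom is sp² with one p-orbital electron; the boron has an empty p orbital. The ring is fully conjugated.
π-electron count: 2 × 2 = 4 from the double-bond units + 0 from the B(phenyl) atom = 4.
A 4n π count (4, n = 1) in a planar conjugated ring means antiaromatic.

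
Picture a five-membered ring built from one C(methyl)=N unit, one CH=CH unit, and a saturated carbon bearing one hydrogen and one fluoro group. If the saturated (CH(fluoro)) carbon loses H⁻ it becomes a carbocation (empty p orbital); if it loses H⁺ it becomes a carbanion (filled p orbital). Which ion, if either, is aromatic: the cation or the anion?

The anion

In either ion the ring is fully conjugated: every atom, including the new sp² carbon, supplies a p orbital.
Cation: 2 × 2 + 0 = 4 π electrons → 4(1), antiaromatic.
Anion: 2 × 2 + 2 = 6 π electrons → 4(1)+2, aromatic.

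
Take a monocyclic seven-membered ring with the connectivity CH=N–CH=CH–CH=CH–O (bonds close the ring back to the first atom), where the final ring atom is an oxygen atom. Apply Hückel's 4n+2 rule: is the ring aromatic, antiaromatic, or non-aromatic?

Antiaromatic

Every ring atom contributes a p orbital perpendicular to the ring (every atom in a ring double bond is sp² and brings one electron to the p orbital; each =N– nitrogen is pyridine-type (lone pair in the sp² plane, one electron in the p orbital); the oxygen donates one lone pair from its p orbital), so the π system is cyclic and fully conjugated.
Adding the contributions, 3 × 2 = 6 from the double-bond units + 2 from the O atom = 8.
8 is a 4n count (n = 2), so the planar conjugated ring is antiaromatic.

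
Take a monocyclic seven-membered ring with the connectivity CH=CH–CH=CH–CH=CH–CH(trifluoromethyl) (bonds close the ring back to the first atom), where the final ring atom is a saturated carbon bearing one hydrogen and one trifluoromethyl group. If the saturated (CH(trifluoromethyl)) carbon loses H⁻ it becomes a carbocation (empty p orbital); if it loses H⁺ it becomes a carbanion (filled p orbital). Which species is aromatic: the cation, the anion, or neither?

In either ion the ring is fully conjugated: every atom, including the new sp² carbon, supplies a p orbital.
Cation: 3 × 2 + 0 = 6 π electrons → 4(1)+2, aromatic.
Anion: 3 × 2 + 2 = 8 π electrons → 4(2), antiaromatic.

The cation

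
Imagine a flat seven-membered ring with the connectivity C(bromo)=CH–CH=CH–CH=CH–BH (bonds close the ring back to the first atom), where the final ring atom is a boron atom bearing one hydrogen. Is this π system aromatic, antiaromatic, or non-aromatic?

Aromatic

All ring atoms are sp² and supply a p orbital to the ring (each doubly-bonded ring atom is sp² with one p-orbital electron; the boron has an empty p orbital); the conjugation is uninterrupted.
Tallying contributions gives 3 × 2 = 6 from the double-bond units + 0 from the BH atom = 6.
That gives a 4n+2 count (6, n = 1).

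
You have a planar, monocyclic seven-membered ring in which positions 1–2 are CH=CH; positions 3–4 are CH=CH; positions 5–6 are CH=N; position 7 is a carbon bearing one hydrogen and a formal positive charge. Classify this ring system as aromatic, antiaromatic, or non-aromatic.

Check conjugation: the double-bond atoms are sp², each contributing one p electron; each =N– nitrogen is pyridine-type (lone pair in the sp² plane, one electron in the p orbital); the carbocation has an empty p orbital — every position has a p orbital, so the cyclic π system is continuous.
Adding the contributions, 3 × 2 = 6 from the double-bond units + 0 from the CH(+) atom = 6.
With 6 π electrons (n = 1), the Hückel 4n+2 condition holds.

Aromatic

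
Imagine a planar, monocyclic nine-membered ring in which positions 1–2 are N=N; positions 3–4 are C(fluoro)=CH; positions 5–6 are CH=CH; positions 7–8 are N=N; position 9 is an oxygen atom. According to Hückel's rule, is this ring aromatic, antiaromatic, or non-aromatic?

Check conjugation: each doubly-bonded ring atom is sp² with one p-orbital electron; each sp² =N– keeps its lone pair in-plane and puts one electron into the π system; the oxygen donates one lone pair from its p orbital — every position has a p orbital, so the cyclic π system is continuous.
Tallying contributions gives 4 × 2 = 8 from the double-bond units + 2 from the O atom = 10.
10 = 4(2) + 2, which satisfies Hückel's 4n+2 rule.

Aromatic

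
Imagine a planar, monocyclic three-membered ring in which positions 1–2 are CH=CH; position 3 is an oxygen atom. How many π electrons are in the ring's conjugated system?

4

Every ring atom contributes a p orbital perpendicular to the ring (every atom in a ring double bond is sp² and brings one electron to the p orbital; the oxygen donates one lone pair from its p orbital), so the π system is cyclic and fully conjugated.
Tallying contributions gives 1 × 2 = 2 from the double-bond unit + 2 from the O atom = 4.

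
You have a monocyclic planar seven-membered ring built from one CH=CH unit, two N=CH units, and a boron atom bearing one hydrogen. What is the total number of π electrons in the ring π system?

6

The p orbitals form a continuous loop: each doubly-bonded ring atom is sp² with one p-orbital electron; the doubly-bonded nitrogens are pyridine-type — their lone pairs lie in the ring plane, leaving one electron in the p orbital; the boron has an empty p orbital. The ring is fully conjugated.
Adding the contributions, 3 × 2 = 6 from the double-bond units + 0 from the BH atom = 6.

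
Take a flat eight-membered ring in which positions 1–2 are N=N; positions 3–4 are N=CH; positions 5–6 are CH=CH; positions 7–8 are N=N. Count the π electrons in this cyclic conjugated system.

Every ring atom contributes a p orbital perpendicular to the ring (the double-bond atoms are sp², each contributing one p electron; each sp² =N– keeps its lone pair in-plane and puts one electron into the π system), so the π system is cyclic and fully conjugated.
Counting π electrons: 4 × 2 = 8 from the 4 double-bond units.

8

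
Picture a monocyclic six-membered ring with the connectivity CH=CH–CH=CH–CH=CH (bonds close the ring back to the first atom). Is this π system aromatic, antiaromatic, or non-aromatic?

Aromatic

Every ring atom contributes a p orbital perpendicular to the ring (the double-bond atoms are sp², each contributing one p electron), so the π system is cyclic and fully conjugated.
Counting π electrons: 3 × 2 = 6 from the 3 double-bond units.
Since 6 = 4·1 + 2, the ring meets the 4n+2 criterion.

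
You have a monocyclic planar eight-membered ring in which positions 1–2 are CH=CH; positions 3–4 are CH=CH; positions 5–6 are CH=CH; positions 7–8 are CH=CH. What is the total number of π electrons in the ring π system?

8

Every ring atom contributes a p orbital perpendicular to the ring (the double-bond atoms are sp², each contributing one p electron), so the π system is cyclic and fully conjugated.
Tallying contributions gives 4 × 2 = 8 from the 4 double-bond units.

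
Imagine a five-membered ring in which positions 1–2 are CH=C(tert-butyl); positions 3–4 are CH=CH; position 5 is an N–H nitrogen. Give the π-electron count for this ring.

Every ring atom contributes a p orbital perpendicular to the ring (each doubly-bonded ring atom is sp² with one p-orbital electron; the pyrrole-type nitrogen donates its lone pair from the p orbital), so the π system is cyclic and fully conjugated.
Counting π electrons: 2 × 2 = 4 from the double-bond units + 2 from the NH atom = 6.

6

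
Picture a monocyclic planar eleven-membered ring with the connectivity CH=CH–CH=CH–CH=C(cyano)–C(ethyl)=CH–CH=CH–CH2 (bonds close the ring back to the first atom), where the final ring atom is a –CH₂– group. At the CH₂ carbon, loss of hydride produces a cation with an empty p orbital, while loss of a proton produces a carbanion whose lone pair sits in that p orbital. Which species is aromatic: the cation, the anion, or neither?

The cation

In both ions every ring atom is sp² and contributes a p orbital, so both rings are fully conjugated.
Cation: 5 × 2 + 0 = 10 π electrons → 4(2)+2, aromatic.
Anion: 5 × 2 + 2 = 12 π electrons → 4(3), antiaromatic.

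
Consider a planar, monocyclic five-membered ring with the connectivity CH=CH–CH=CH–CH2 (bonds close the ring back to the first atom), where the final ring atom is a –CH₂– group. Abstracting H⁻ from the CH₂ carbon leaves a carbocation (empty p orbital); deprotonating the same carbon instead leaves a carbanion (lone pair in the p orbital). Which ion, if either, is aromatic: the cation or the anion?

The anion

In both ions every ring atom is sp² and contributes a p orbital, so both rings are fully conjugated.
Cation: 2 × 2 + 0 = 4 π electrons → 4(1), antiaromatic.
Anion: 2 × 2 + 2 = 6 π electrons → 4(1)+2, aromatic.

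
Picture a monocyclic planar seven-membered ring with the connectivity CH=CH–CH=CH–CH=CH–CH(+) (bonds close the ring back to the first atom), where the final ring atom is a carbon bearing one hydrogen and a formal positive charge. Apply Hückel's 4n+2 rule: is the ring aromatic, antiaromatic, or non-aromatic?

Every ring atom contributes a p orbital perpendicular to the ring (every atom in a ring double bond is sp² and brings one electron to the p orbital; the carbocation has an empty p orbital), so the π system is cyclic and fully conjugated.
Adding the contributions, 3 × 2 = 6 from the double-bond units + 0 from the CH(+) atom = 6.
With 6 π electrons (n = 1), the Hückel 4n+2 condition holds.
(This ring is the tropylium cation.)

Aromatic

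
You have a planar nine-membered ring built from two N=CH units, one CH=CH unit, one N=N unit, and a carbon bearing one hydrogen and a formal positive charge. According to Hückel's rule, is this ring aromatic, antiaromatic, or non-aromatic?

Antiaromatic

Check conjugation: the double-bond atoms are sp², each contributing one p electron; each =N– nitrogen is pyridine-type (lone pair in the sp² plane, one electron in the p orbital); the carbocation has an empty p orbital — every position has a p orbital, so the cyclic π system is continuous.
Adding the contributions, 4 × 2 = 8 from the double-bond units + 0 from the CH(+) atom = 8.
With 8 = 4·2 π electrons, Hückel's rule classifies the planar ring as antiaromatic.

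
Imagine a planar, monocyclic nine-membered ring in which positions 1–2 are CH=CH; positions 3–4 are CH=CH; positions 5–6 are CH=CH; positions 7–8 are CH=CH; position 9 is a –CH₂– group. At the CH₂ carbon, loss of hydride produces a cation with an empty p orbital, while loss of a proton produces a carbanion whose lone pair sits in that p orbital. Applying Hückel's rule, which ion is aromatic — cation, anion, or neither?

In both ions every ring atom is sp² and contributes a p orbital, so both rings are fully conjugated.
Cation: 4 × 2 + 0 = 8 π electrons → 4(2), antiaromatic.
Anion: 4 × 2 + 2 = 10 π electrons → 4(2)+2, aromatic.

The anion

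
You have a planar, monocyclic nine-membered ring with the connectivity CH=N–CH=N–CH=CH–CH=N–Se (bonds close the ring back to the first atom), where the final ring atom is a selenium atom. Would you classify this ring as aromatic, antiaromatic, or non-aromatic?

Aromatic

Every ring atom contributes a p orbital perpendicular to the ring (every atom in a ring double bond is sp² and brings one electron to the p orbital; each sp² =N– keeps its lone pair in-plane and puts one electron into the π system; the selenium donates one lone pair from its p orbital), so the π system is cyclic and fully conjugated.
π-electron count: 4 × 2 = 8 from the double-bond units + 2 from the Se atom = 10.
With 10 π electrons (n = 2), the Hückel 4n+2 condition holds.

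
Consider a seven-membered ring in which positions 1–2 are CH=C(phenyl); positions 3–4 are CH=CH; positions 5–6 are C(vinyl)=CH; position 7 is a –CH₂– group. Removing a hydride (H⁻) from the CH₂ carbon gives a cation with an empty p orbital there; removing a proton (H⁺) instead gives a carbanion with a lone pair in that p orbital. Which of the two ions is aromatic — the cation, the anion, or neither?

In either ion the ring is fully conjugated: every atom, including the new sp² carbon, supplies a p orbital.
Cation: 3 × 2 + 0 = 6 π electrons → 4(1)+2, aromatic.
Anion: 3 × 2 + 2 = 8 π electrons → 4(2), antiaromatic.

The cation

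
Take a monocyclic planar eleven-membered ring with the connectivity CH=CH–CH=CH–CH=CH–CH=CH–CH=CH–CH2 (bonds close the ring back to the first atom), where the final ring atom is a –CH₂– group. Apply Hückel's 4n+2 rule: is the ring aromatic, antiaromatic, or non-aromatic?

Non-aromatic

The CH2 carbon is saturated: the tetrahedral CH₂ carbon is sp³ and has no p orbital in the ring π system. Conjugation is not continuous around the ring.
A ring that is not fully conjugated cannot be aromatic or antiaromatic regardless of its π-electron count.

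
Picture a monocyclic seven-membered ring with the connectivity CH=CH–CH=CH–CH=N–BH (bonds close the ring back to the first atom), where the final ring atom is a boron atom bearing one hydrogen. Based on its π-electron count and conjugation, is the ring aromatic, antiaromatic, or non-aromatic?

Aromatic

The p orbitals form a continuous loop: the double-bond atoms are sp², each contributing one p electron; the doubly-bonded nitrogens are pyridine-type — their lone pairs lie in the ring plane, leaving one electron in the p orbital; the boron has an empty p orbital. The ring is fully conjugated.
Counting π electrons: 3 × 2 = 6 from the double-bond units + 0 from the BH atom = 6.
That gives a 4n+2 count (6, n = 1).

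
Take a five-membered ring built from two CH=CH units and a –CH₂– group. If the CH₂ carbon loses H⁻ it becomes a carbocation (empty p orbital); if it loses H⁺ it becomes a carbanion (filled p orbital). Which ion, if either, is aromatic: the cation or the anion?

The anion

In both ions every ring atom is sp² and contributes a p orbital, so both rings are fully conjugated.
Cation: 2 × 2 + 0 = 4 π electrons → 4(1), antiaromatic.
Anion: 2 × 2 + 2 = 6 π electrons → 4(1)+2, aromatic.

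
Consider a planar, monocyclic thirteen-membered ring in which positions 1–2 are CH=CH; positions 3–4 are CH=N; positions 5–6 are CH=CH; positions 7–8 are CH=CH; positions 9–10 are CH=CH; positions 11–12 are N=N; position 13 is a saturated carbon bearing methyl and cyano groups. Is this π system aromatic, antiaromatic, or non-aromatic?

Non-aromatic

The C(methyl)(cyano) carbon is saturated: that saturated carbon is sp³ and has no p orbital in the ring π system. Conjugation is not continuous around the ring.
Hückel's rule only applies to fully conjugated rings, so this one is simply non-aromatic.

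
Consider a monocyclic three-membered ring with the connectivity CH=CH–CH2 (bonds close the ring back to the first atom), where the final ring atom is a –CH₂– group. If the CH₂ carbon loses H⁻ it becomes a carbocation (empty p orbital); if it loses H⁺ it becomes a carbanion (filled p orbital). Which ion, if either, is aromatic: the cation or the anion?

The cation

Once that carbon is sp², every ring atom has a p orbital and both ions are fully conjugated.
Cation: 1 × 2 + 0 = 2 π electrons → 4(0)+2, aromatic.
Anion: 1 × 2 + 2 = 4 π electrons → 4(1), antiaromatic.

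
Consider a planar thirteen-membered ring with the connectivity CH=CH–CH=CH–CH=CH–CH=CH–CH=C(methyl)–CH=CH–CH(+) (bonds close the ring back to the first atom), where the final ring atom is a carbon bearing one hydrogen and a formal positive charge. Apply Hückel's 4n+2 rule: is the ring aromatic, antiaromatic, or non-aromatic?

The p orbitals form a continuous loop: each doubly-bonded ring atom is sp² with one p-orbital electron; the carbocation has an empty p orbital. The ring is fully conjugated.
Adding the contributions, 6 × 2 = 12 from the double-bond units + 0 from the CH(+) atom = 12.
With 12 = 4·3 π electrons, Hückel's rule classifies the planar ring as antiaromatic.

Antiaromatic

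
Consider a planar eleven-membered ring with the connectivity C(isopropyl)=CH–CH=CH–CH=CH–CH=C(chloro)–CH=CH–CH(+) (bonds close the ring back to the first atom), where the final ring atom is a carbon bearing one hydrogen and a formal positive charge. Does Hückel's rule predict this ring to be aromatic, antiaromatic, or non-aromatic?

Check conjugation: the double-bond atoms are sp², each contributing one p electron; the carbocation has an empty p orbital — every position has a p orbital, so the cyclic π system is continuous.
Tallying contributions gives 5 × 2 = 10 from the double-bond units + 0 from the CH(+) atom = 10.
With 10 π electrons (n = 2), the Hückel 4n+2 condition holds.

Aromatic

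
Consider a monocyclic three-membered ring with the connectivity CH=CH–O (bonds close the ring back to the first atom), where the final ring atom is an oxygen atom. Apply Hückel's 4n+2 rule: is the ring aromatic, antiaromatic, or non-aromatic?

Every ring atom contributes a p orbital perpendicular to the ring (every atom in a ring double bond is sp² and brings one electron to the p orbital; the oxygen donates one lone pair from its p orbital), so the π system is cyclic and fully conjugated.
Counting π electrons: 1 × 2 = 2 from the double-bond unit + 2 from the O atom = 4.
With 4 = 4·1 π electrons, Hückel's rule classifies the planar ring as antiaromatic.
(The species described is oxirene.)

Antiaromatic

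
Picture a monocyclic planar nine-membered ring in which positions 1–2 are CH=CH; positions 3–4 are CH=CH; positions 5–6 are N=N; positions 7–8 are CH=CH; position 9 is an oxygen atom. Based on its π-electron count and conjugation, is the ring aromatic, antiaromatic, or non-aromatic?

All ring atoms are sp² and supply a p orbital to the ring (every atom in a ring double bond is sp² and brings one electron to the p orbital; each sp² =N– keeps its lone pair in-plane and puts one electron into the π system; the oxygen donates one lone pair from its p orbital); the conjugation is uninterrupted.
Tallying contributions gives 4 × 2 = 8 from the double-bond units + 2 from the O atom = 10.
Since 10 = 4·2 + 2, the ring meets the 4n+2 criterion.

Aromatic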